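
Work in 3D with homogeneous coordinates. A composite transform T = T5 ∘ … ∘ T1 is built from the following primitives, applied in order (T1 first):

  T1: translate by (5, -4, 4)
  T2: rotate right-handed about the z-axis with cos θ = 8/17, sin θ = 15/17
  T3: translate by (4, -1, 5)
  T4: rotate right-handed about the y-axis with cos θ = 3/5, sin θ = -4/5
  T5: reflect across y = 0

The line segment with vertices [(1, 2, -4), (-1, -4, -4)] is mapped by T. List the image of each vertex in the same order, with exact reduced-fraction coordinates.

T1 translate by (5, -4, 4): (1, 2, -4) → (6, -2, 0); (-1, -4, -4) → (4, -8, 0)
T2 rotate right-handed about the z-axis with cos θ = 8/17, sin θ = 15/17: (6, -2, 0) → (78/17, 74/17, 0); (4, -8, 0) → (152/17, -4/17, 0)
T3 translate by (4, -1, 5): (78/17, 74/17, 0) → (146/17, 57/17, 5); (152/17, -4/17, 0) → (220/17, -21/17, 5)
T4 rotate right-handed about the y-axis with cos θ = 3/5, sin θ = -4/5: (146/17, 57/17, 5) → (98/85, 57/17, 839/85); (220/17, -21/17, 5) → (64/17, -21/17, 227/17)
T5 reflect across y = 0: (98/85, 57/17, 839/85) → (98/85, -57/17, 839/85); (64/17, -21/17, 227/17) → (64/17, 21/17, 227/17)

image vertices: (98/85, -57/17, 839/85), (64/17, 21/17, 227/17)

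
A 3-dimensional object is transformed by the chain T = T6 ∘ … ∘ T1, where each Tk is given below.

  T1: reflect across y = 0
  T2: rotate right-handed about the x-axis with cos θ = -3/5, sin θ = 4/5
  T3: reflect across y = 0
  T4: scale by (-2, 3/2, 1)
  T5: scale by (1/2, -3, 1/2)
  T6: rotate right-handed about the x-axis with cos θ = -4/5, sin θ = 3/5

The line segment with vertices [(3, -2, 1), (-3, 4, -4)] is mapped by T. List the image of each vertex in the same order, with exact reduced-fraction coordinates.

image vertices: (-3, 69/10, -29/5), (3, -498/25, 386/25)

T1 reflect across y = 0: (3, -2, 1) → (3, 2, 1); (-3, 4, -4) → (-3, -4, -4)
T2 rotate right-handed about the x-axis with cos θ = -3/5, sin θ = 4/5: (3, 2, 1) → (3, -2, 1); (-3, -4, -4) → (-3, 28/5, -4/5)
T3 reflect across y = 0: (3, -2, 1) → (3, 2, 1); (-3, 28/5, -4/5) → (-3, -28/5, -4/5)
T4 scale by (-2, 3/2, 1): (3, 2, 1) → (-6, 3, 1); (-3, -28/5, -4/5) → (6, -42/5, -4/5)
T5 scale by (1/2, -3, 1/2): (-6, 3, 1) → (-3, -9, 1/2); (6, -42/5, -4/5) → (3, 126/5, -2/5)
T6 rotate right-handed about the x-axis with cos θ = -4/5, sin θ = 3/5: (-3, -9, 1/2) → (-3, 69/10, -29/5); (3, 126/5, -2/5) → (3, -498/25, 386/25)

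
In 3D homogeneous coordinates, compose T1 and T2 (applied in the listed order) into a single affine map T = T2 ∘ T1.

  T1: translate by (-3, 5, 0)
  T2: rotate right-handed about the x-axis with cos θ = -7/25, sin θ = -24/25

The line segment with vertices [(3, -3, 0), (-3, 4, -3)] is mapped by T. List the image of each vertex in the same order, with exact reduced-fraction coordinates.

T1 translate by (-3, 5, 0): (3, -3, 0) → (0, 2, 0); (-3, 4, -3) → (-6, 9, -3)
T2 rotate right-handed about the x-axis with cos θ = -7/25, sin θ = -24/25: (0, 2, 0) → (0, -14/25, -48/25); (-6, 9, -3) → (-6, -27/5, -39/5)

image vertices: (0, -14/25, -48/25), (-6, -27/5, -39/5)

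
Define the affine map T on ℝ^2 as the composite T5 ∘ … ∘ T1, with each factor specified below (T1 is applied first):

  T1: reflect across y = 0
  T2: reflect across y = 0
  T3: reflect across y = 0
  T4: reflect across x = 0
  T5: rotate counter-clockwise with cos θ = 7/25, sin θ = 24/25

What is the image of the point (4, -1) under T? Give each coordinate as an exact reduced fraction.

T(p) = (-52/25, -89/25)

T1 reflect across y = 0: (4, -1) → (4, 1)
T2 reflect across y = 0: (4, 1) → (4, -1)
T3 reflect across y = 0: (4, -1) → (4, 1)
T4 reflect across x = 0: (4, 1) → (-4, 1)
T5 rotate counter-clockwise with cos θ = 7/25, sin θ = 24/25: (-4, 1) → (-52/25, -89/25)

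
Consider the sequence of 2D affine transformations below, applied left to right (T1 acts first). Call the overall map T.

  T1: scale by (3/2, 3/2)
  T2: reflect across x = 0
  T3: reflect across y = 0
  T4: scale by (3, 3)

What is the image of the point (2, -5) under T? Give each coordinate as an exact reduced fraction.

T(p) = (-9, 45/2)

T1 scale by (3/2, 3/2): (2, -5) → (3, -15/2)
T2 reflect across x = 0: (3, -15/2) → (-3, -15/2)
T3 reflect across y = 0: (-3, -15/2) → (-3, 15/2)
T4 scale by (3, 3): (-3, 15/2) → (-9, 45/2)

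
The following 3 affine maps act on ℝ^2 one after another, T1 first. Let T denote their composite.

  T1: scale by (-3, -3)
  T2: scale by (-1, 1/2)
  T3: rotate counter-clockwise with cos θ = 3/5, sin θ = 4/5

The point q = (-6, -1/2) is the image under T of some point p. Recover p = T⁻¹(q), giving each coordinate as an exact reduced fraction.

T1 = [-3 0 0; 0 -3 0; 0 0 1]
T2·T1 = [3 0 0; 0 -3/2 0; 0 0 1]
T3·…·T1 = [9/5 6/5 0; 12/5 -9/10 0; 0 0 1]
det M = -9/2; M⁻¹ = [1/5 4/15 0; 8/15 -2/5 0; 0 0 1]
M⁻¹ · (-6, -1/2)ᵀ = (-4/3, -3)ᵀ

p = (-4/3, -3)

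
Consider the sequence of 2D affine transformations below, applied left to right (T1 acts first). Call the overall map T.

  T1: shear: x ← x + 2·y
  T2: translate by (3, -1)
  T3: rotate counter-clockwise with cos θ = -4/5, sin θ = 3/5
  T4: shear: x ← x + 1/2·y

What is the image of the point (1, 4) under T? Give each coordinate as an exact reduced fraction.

T(p) = (-9, 24/5)

T1 shear: x ← x + 2·y: (1, 4) → (9, 4)
T2 translate by (3, -1): (9, 4) → (12, 3)
T3 rotate counter-clockwise with cos θ = -4/5, sin θ = 3/5: (12, 3) → (-57/5, 24/5)
T4 shear: x ← x + 1/2·y: (-57/5, 24/5) → (-9, 24/5)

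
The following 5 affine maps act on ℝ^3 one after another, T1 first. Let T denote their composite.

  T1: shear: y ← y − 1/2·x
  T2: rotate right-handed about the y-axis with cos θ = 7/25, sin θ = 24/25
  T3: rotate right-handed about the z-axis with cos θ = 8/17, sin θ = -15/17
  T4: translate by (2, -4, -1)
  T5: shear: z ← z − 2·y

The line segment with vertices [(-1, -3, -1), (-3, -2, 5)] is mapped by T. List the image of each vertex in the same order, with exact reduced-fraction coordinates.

image vertices: (-671/850, -347/85, 3334/425), (2909/850, -657/85, 7964/425)

T1 shear: y ← y − 1/2·x: (-1, -3, -1) → (-1, -5/2, -1); (-3, -2, 5) → (-3, -1/2, 5)
T2 rotate right-handed about the y-axis with cos θ = 7/25, sin θ = 24/25: (-1, -5/2, -1) → (-31/25, -5/2, 17/25); (-3, -1/2, 5) → (99/25, -1/2, 107/25)
T3 rotate right-handed about the z-axis with cos θ = 8/17, sin θ = -15/17: (-31/25, -5/2, 17/25) → (-2371/850, -7/85, 17/25); (99/25, -1/2, 107/25) → (1209/850, -317/85, 107/25)
T4 translate by (2, -4, -1): (-2371/850, -7/85, 17/25) → (-671/850, -347/85, -8/25); (1209/850, -317/85, 107/25) → (2909/850, -657/85, 82/25)
T5 shear: z ← z − 2·y: (-671/850, -347/85, -8/25) → (-671/850, -347/85, 3334/425); (2909/850, -657/85, 82/25) → (2909/850, -657/85, 7964/425)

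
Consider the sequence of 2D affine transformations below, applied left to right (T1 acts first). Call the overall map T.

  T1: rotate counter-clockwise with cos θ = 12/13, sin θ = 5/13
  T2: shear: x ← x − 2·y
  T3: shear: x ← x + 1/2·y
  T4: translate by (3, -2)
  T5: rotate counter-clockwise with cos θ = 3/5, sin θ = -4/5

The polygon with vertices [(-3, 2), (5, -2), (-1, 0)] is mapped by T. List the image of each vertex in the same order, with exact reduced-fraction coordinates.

image vertices: (-259/130, 31/65), (89/26, -101/13), (-41/130, -231/65)

T1 rotate counter-clockwise with cos θ = 12/13, sin θ = 5/13: (-3, 2) → (-46/13, 9/13); (5, -2) → (70/13, 1/13); (-1, 0) → (-12/13, -5/13)
T2 shear: x ← x − 2·y: (-46/13, 9/13) → (-64/13, 9/13); (70/13, 1/13) → (68/13, 1/13); (-12/13, -5/13) → (-2/13, -5/13)
T3 shear: x ← x + 1/2·y: (-64/13, 9/13) → (-119/26, 9/13); (68/13, 1/13) → (137/26, 1/13); (-2/13, -5/13) → (-9/26, -5/13)
T4 translate by (3, -2): (-119/26, 9/13) → (-41/26, -17/13); (137/26, 1/13) → (215/26, -25/13); (-9/26, -5/13) → (69/26, -31/13)
T5 rotate counter-clockwise with cos θ = 3/5, sin θ = -4/5: (-41/26, -17/13) → (-259/130, 31/65); (215/26, -25/13) → (89/26, -101/13); (69/26, -31/13) → (-41/130, -231/65)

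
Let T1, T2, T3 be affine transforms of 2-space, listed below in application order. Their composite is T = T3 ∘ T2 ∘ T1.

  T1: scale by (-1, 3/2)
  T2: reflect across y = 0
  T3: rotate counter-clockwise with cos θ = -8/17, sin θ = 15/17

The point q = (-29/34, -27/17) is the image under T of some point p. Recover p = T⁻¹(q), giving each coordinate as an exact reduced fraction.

p = (1, -1)

T1 = [-1 0 0; 0 3/2 0; 0 0 1]
T2·T1 = [-1 0 0; 0 -3/2 0; 0 0 1]
T3·…·T1 = [8/17 45/34 0; -15/17 12/17 0; 0 0 1]
det M = 3/2; M⁻¹ = [8/17 -15/17 0; 10/17 16/51 0; 0 0 1]
M⁻¹ · (-29/34, -27/17)ᵀ = (1, -1)ᵀ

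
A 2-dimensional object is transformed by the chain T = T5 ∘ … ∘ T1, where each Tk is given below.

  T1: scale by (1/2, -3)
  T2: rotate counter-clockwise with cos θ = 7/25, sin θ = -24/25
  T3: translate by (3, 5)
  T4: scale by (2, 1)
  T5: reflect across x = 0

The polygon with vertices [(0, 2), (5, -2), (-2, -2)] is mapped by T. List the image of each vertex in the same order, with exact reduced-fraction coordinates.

T1 scale by (1/2, -3): (0, 2) → (0, -6); (5, -2) → (5/2, 6); (-2, -2) → (-1, 6)
T2 rotate counter-clockwise with cos θ = 7/25, sin θ = -24/25: (0, -6) → (-144/25, -42/25); (5/2, 6) → (323/50, -18/25); (-1, 6) → (137/25, 66/25)
T3 translate by (3, 5): (-144/25, -42/25) → (-69/25, 83/25); (323/50, -18/25) → (473/50, 107/25); (137/25, 66/25) → (212/25, 191/25)
T4 scale by (2, 1): (-69/25, 83/25) → (-138/25, 83/25); (473/50, 107/25) → (473/25, 107/25); (212/25, 191/25) → (424/25, 191/25)
T5 reflect across x = 0: (-138/25, 83/25) → (138/25, 83/25); (473/25, 107/25) → (-473/25, 107/25); (424/25, 191/25) → (-424/25, 191/25)

image vertices: (138/25, 83/25), (-473/25, 107/25), (-424/25, 191/25)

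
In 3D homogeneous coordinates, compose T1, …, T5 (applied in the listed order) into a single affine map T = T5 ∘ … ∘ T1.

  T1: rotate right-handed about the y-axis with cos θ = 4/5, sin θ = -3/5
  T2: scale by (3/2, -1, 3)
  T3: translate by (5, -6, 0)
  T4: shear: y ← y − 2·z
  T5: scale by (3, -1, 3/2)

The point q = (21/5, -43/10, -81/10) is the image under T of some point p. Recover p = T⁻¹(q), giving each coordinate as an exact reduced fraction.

T1 = [4/5 0 -3/5 0; 0 1 0 0; 3/5 0 4/5 0; 0 0 0 1]
T2·T1 = [6/5 0 -9/10 0; 0 -1 0 0; 9/5 0 12/5 0; 0 0 0 1]
T3·…·T1 = [6/5 0 -9/10 5; 0 -1 0 -6; 9/5 0 12/5 0; 0 0 0 1]
T4·…·T1 = [6/5 0 -9/10 5; -18/5 -1 -24/5 -6; 9/5 0 12/5 0; 0 0 0 1]
T5·…·T1 = [18/5 0 -27/10 15; 18/5 1 24/5 6; 27/10 0 18/5 0; 0 0 0 1]
det M = 81/4; M⁻¹ = [8/45 0 2/15 -8/3; 0 1 -4/3 -6; -2/15 0 8/45 2; 0 0 0 1]
M⁻¹ · (21/5, -43/10, -81/10)ᵀ = (-3, 1/2, 0)ᵀ

p = (-3, 1/2, 0)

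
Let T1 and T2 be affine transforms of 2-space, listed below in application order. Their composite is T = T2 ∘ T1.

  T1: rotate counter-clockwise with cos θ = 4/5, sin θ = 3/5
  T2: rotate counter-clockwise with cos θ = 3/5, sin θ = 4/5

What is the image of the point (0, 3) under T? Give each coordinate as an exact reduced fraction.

T1 rotate counter-clockwise with cos θ = 4/5, sin θ = 3/5: (0, 3) → (-9/5, 12/5)
T2 rotate counter-clockwise with cos θ = 3/5, sin θ = 4/5: (-9/5, 12/5) → (-3, 0)

T(p) = (-3, 0)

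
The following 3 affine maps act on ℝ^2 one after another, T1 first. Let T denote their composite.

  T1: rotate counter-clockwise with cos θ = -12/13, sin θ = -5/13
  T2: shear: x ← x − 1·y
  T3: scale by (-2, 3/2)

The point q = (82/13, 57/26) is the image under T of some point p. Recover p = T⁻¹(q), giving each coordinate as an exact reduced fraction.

T1 = [-12/13 5/13 0; -5/13 -12/13 0; 0 0 1]
T2·T1 = [-7/13 17/13 0; -5/13 -12/13 0; 0 0 1]
T3·…·T1 = [14/13 -34/13 0; -15/26 -18/13 0; 0 0 1]
det M = -3; M⁻¹ = [6/13 -34/39 0; -5/26 -14/39 0; 0 0 1]
M⁻¹ · (82/13, 57/26)ᵀ = (1, -2)ᵀ

p = (1, -2)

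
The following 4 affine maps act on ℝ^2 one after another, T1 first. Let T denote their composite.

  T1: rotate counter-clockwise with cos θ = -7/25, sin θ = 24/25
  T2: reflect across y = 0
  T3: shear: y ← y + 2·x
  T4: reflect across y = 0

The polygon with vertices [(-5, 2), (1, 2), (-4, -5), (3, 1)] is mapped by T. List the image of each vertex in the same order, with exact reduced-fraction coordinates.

T1 rotate counter-clockwise with cos θ = -7/25, sin θ = 24/25: (-5, 2) → (-13/25, -134/25); (1, 2) → (-11/5, 2/5); (-4, -5) → (148/25, -61/25); (3, 1) → (-9/5, 13/5)
T2 reflect across y = 0: (-13/25, -134/25) → (-13/25, 134/25); (-11/5, 2/5) → (-11/5, -2/5); (148/25, -61/25) → (148/25, 61/25); (-9/5, 13/5) → (-9/5, -13/5)
T3 shear: y ← y + 2·x: (-13/25, 134/25) → (-13/25, 108/25); (-11/5, -2/5) → (-11/5, -24/5); (148/25, 61/25) → (148/25, 357/25); (-9/5, -13/5) → (-9/5, -31/5)
T4 reflect across y = 0: (-13/25, 108/25) → (-13/25, -108/25); (-11/5, -24/5) → (-11/5, 24/5); (148/25, 357/25) → (148/25, -357/25); (-9/5, -31/5) → (-9/5, 31/5)

image vertices: (-13/25, -108/25), (-11/5, 24/5), (148/25, -357/25), (-9/5, 31/5)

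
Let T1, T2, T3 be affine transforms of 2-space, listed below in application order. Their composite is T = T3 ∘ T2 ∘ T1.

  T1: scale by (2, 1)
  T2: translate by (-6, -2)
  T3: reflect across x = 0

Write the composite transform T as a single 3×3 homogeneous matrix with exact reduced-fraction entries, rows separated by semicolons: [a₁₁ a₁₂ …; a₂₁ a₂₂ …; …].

T1 = [2 0 0; 0 1 0; 0 0 1]
T2·T1 = [2 0 -6; 0 1 -2; 0 0 1]
T3·…·T1 = [-2 0 6; 0 1 -2; 0 0 1]

T = [-2 0 6; 0 1 -2; 0 0 1]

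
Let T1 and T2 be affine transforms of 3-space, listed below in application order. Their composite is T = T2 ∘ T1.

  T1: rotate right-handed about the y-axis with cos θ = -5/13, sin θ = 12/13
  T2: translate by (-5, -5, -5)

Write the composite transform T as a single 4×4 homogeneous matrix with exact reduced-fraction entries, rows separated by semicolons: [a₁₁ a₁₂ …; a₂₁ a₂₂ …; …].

T = [-5/13 0 12/13 -5; 0 1 0 -5; -12/13 0 -5/13 -5; 0 0 0 1]

T1 = [-5/13 0 12/13 0; 0 1 0 0; -12/13 0 -5/13 0; 0 0 0 1]
T2·T1 = [-5/13 0 12/13 -5; 0 1 0 -5; -12/13 0 -5/13 -5; 0 0 0 1]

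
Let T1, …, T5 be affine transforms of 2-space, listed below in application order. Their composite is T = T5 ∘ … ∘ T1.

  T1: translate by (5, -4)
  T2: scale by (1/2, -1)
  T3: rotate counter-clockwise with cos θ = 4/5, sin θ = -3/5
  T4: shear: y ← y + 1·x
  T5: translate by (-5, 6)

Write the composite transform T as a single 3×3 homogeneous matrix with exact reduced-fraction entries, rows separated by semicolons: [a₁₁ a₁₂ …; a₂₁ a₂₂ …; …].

T1 = [1 0 5; 0 1 -4; 0 0 1]
T2·T1 = [1/2 0 5/2; 0 -1 4; 0 0 1]
T3·…·T1 = [2/5 -3/5 22/5; -3/10 -4/5 17/10; 0 0 1]
T4·…·T1 = [2/5 -3/5 22/5; 1/10 -7/5 61/10; 0 0 1]
T5·…·T1 = [2/5 -3/5 -3/5; 1/10 -7/5 121/10; 0 0 1]

T = [2/5 -3/5 -3/5; 1/10 -7/5 121/10; 0 0 1]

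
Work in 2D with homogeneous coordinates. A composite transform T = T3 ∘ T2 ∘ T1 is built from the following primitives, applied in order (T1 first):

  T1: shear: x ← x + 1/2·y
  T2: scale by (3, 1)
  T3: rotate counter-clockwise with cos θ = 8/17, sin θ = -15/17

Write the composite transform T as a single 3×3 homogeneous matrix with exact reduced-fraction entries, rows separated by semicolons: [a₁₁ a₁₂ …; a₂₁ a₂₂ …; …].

T1 = [1 1/2 0; 0 1 0; 0 0 1]
T2·T1 = [3 3/2 0; 0 1 0; 0 0 1]
T3·…·T1 = [24/17 27/17 0; -45/17 -29/34 0; 0 0 1]

T = [24/17 27/17 0; -45/17 -29/34 0; 0 0 1]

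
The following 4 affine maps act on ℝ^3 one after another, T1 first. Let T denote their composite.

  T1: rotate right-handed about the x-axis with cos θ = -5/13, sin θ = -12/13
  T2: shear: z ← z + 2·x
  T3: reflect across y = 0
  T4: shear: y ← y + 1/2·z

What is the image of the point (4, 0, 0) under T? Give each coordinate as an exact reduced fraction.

T(p) = (4, 4, 8)

T1 rotate right-handed about the x-axis with cos θ = -5/13, sin θ = -12/13: (4, 0, 0) → (4, 0, 0)
T2 shear: z ← z + 2·x: (4, 0, 0) → (4, 0, 8)
T3 reflect across y = 0: (4, 0, 8) → (4, 0, 8)
T4 shear: y ← y + 1/2·z: (4, 0, 8) → (4, 4, 8)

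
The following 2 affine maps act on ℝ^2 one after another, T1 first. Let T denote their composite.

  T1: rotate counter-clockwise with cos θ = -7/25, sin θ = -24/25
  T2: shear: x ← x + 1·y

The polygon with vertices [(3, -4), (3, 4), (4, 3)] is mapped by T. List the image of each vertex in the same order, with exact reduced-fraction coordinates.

T1 rotate counter-clockwise with cos θ = -7/25, sin θ = -24/25: (3, -4) → (-117/25, -44/25); (3, 4) → (3, -4); (4, 3) → (44/25, -117/25)
T2 shear: x ← x + 1·y: (-117/25, -44/25) → (-161/25, -44/25); (3, -4) → (-1, -4); (44/25, -117/25) → (-73/25, -117/25)

image vertices: (-161/25, -44/25), (-1, -4), (-73/25, -117/25)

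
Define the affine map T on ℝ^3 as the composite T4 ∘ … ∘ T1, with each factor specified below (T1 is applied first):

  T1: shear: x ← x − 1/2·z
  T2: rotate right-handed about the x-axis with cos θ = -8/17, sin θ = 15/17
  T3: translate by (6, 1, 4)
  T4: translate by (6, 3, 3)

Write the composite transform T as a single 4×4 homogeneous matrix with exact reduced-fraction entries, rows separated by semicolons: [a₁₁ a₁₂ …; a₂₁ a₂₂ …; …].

T = [1 0 -1/2 12; 0 -8/17 -15/17 4; 0 15/17 -8/17 7; 0 0 0 1]

T1 = [1 0 -1/2 0; 0 1 0 0; 0 0 1 0; 0 0 0 1]
T2·T1 = [1 0 -1/2 0; 0 -8/17 -15/17 0; 0 15/17 -8/17 0; 0 0 0 1]
T3·…·T1 = [1 0 -1/2 6; 0 -8/17 -15/17 1; 0 15/17 -8/17 4; 0 0 0 1]
T4·…·T1 = [1 0 -1/2 12; 0 -8/17 -15/17 4; 0 15/17 -8/17 7; 0 0 0 1]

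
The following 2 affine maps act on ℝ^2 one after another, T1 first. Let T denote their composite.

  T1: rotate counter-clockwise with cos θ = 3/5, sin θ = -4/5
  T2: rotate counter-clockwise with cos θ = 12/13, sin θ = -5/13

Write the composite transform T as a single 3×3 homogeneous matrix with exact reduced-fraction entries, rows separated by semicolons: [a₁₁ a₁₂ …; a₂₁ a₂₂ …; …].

T = [16/65 63/65 0; -63/65 16/65 0; 0 0 1]

T1 = [3/5 4/5 0; -4/5 3/5 0; 0 0 1]
T2·T1 = [16/65 63/65 0; -63/65 16/65 0; 0 0 1]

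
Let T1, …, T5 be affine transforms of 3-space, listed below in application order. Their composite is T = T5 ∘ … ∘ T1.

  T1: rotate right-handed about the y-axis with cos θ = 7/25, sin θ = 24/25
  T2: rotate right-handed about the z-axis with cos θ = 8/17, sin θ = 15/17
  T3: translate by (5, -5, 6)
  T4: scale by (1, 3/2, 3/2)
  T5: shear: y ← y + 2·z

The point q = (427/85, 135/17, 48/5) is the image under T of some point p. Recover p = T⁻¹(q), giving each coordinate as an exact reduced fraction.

p = (-1, -6/5, -2)

T1 = [7/25 0 24/25 0; 0 1 0 0; -24/25 0 7/25 0; 0 0 0 1]
T2·T1 = [56/425 -15/17 192/425 0; 21/85 8/17 72/85 0; -24/25 0 7/25 0; 0 0 0 1]
T3·…·T1 = [56/425 -15/17 192/425 5; 21/85 8/17 72/85 -5; -24/25 0 7/25 6; 0 0 0 1]
T4·…·T1 = [56/425 -15/17 192/425 5; 63/170 12/17 108/85 -15/2; -36/25 0 21/50 9; 0 0 0 1]
T5·…·T1 = [56/425 -15/17 192/425 5; -2133/850 12/17 897/425 21/2; -36/25 0 21/50 9; 0 0 0 1]
det M = 9/4; M⁻¹ = [56/425 14/85 -412/425 2693/425; -15/17 16/51 -32/51 115/17; 192/425 48/85 -1202/1275 126/425; 0 0 0 1]
M⁻¹ · (427/85, 135/17, 48/5)ᵀ = (-1, -6/5, -2)ᵀ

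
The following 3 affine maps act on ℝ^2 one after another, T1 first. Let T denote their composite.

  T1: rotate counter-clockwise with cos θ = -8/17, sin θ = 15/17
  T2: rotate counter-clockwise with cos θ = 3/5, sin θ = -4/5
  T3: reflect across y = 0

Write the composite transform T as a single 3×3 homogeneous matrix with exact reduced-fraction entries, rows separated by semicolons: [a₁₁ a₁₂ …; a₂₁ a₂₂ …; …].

T = [36/85 -77/85 0; -77/85 -36/85 0; 0 0 1]

T1 = [-8/17 -15/17 0; 15/17 -8/17 0; 0 0 1]
T2·T1 = [36/85 -77/85 0; 77/85 36/85 0; 0 0 1]
T3·…·T1 = [36/85 -77/85 0; -77/85 -36/85 0; 0 0 1]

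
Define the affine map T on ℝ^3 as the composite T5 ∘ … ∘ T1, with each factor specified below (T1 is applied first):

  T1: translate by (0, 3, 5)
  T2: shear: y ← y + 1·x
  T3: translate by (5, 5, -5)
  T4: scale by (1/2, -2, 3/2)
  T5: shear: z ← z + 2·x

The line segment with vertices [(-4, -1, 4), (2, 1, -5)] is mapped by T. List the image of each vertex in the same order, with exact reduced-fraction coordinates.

T1 translate by (0, 3, 5): (-4, -1, 4) → (-4, 2, 9); (2, 1, -5) → (2, 4, 0)
T2 shear: y ← y + 1·x: (-4, 2, 9) → (-4, -2, 9); (2, 4, 0) → (2, 6, 0)
T3 translate by (5, 5, -5): (-4, -2, 9) → (1, 3, 4); (2, 6, 0) → (7, 11, -5)
T4 scale by (1/2, -2, 3/2): (1, 3, 4) → (1/2, -6, 6); (7, 11, -5) → (7/2, -22, -15/2)
T5 shear: z ← z + 2·x: (1/2, -6, 6) → (1/2, -6, 7); (7/2, -22, -15/2) → (7/2, -22, -1/2)

image vertices: (1/2, -6, 7), (7/2, -22, -1/2)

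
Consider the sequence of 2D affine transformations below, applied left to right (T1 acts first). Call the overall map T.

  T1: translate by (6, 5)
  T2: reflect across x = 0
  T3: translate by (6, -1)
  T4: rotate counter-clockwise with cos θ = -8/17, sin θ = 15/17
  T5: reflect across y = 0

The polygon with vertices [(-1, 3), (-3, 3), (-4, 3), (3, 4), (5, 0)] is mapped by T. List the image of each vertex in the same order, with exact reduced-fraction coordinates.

image vertices: (-113/17, 41/17), (-129/17, 11/17), (-137/17, -4/17), (-96/17, 109/17), (-20/17, 107/17)

T1 translate by (6, 5): (-1, 3) → (5, 8); (-3, 3) → (3, 8); (-4, 3) → (2, 8); (3, 4) → (9, 9); (5, 0) → (11, 5)
T2 reflect across x = 0: (5, 8) → (-5, 8); (3, 8) → (-3, 8); (2, 8) → (-2, 8); (9, 9) → (-9, 9); (11, 5) → (-11, 5)
T3 translate by (6, -1): (-5, 8) → (1, 7); (-3, 8) → (3, 7); (-2, 8) → (4, 7); (-9, 9) → (-3, 8); (-11, 5) → (-5, 4)
T4 rotate counter-clockwise with cos θ = -8/17, sin θ = 15/17: (1, 7) → (-113/17, -41/17); (3, 7) → (-129/17, -11/17); (4, 7) → (-137/17, 4/17); (-3, 8) → (-96/17, -109/17); (-5, 4) → (-20/17, -107/17)
T5 reflect across y = 0: (-113/17, -41/17) → (-113/17, 41/17); (-129/17, -11/17) → (-129/17, 11/17); (-137/17, 4/17) → (-137/17, -4/17); (-96/17, -109/17) → (-96/17, 109/17); (-20/17, -107/17) → (-20/17, 107/17)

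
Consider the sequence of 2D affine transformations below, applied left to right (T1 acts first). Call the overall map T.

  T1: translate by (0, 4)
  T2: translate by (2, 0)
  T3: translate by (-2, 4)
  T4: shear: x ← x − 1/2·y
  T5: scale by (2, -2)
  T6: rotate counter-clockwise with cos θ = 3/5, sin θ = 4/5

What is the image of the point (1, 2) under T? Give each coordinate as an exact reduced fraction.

T(p) = (56/5, -92/5)

T1 translate by (0, 4): (1, 2) → (1, 6)
T2 translate by (2, 0): (1, 6) → (3, 6)
T3 translate by (-2, 4): (3, 6) → (1, 10)
T4 shear: x ← x − 1/2·y: (1, 10) → (-4, 10)
T5 scale by (2, -2): (-4, 10) → (-8, -20)
T6 rotate counter-clockwise with cos θ = 3/5, sin θ = 4/5: (-8, -20) → (56/5, -92/5)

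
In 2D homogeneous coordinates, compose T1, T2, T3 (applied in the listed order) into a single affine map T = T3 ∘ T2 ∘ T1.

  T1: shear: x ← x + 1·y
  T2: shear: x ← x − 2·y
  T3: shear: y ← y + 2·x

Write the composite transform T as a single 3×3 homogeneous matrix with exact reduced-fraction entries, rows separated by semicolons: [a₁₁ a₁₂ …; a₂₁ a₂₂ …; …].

T1 = [1 1 0; 0 1 0; 0 0 1]
T2·T1 = [1 -1 0; 0 1 0; 0 0 1]
T3·…·T1 = [1 -1 0; 2 -1 0; 0 0 1]

T = [1 -1 0; 2 -1 0; 0 0 1]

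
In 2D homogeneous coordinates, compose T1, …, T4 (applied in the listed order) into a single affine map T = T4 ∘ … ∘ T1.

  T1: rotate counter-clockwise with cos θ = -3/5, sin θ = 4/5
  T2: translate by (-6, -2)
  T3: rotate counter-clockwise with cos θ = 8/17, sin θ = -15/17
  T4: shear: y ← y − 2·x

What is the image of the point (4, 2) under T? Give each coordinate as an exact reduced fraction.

T1 rotate counter-clockwise with cos θ = -3/5, sin θ = 4/5: (4, 2) → (-4, 2)
T2 translate by (-6, -2): (-4, 2) → (-10, 0)
T3 rotate counter-clockwise with cos θ = 8/17, sin θ = -15/17: (-10, 0) → (-80/17, 150/17)
T4 shear: y ← y − 2·x: (-80/17, 150/17) → (-80/17, 310/17)

T(p) = (-80/17, 310/17)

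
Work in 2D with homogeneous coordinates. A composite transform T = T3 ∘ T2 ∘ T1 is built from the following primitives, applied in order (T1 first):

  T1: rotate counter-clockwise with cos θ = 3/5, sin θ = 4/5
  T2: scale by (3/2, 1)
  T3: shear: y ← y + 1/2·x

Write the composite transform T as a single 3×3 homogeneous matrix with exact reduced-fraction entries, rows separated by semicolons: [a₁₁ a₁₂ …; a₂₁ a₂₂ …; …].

T1 = [3/5 -4/5 0; 4/5 3/5 0; 0 0 1]
T2·T1 = [9/10 -6/5 0; 4/5 3/5 0; 0 0 1]
T3·…·T1 = [9/10 -6/5 0; 5/4 0 0; 0 0 1]

T = [9/10 -6/5 0; 5/4 0 0; 0 0 1]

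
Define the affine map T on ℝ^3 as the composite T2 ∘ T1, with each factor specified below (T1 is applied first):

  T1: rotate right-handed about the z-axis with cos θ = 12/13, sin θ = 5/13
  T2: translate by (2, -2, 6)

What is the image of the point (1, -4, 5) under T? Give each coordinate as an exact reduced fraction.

T(p) = (58/13, -69/13, 11)

T1 rotate right-handed about the z-axis with cos θ = 12/13, sin θ = 5/13: (1, -4, 5) → (32/13, -43/13, 5)
T2 translate by (2, -2, 6): (32/13, -43/13, 5) → (58/13, -69/13, 11)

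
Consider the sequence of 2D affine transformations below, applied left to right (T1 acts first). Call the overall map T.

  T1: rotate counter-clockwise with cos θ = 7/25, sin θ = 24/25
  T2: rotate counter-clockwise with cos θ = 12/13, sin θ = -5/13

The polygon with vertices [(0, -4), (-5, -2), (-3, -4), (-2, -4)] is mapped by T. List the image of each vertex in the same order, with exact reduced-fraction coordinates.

T1 rotate counter-clockwise with cos θ = 7/25, sin θ = 24/25: (0, -4) → (96/25, -28/25); (-5, -2) → (13/25, -134/25); (-3, -4) → (3, -4); (-2, -4) → (82/25, -76/25)
T2 rotate counter-clockwise with cos θ = 12/13, sin θ = -5/13: (96/25, -28/25) → (1012/325, -816/325); (13/25, -134/25) → (-514/325, -1673/325); (3, -4) → (16/13, -63/13); (82/25, -76/25) → (604/325, -1322/325)

image vertices: (1012/325, -816/325), (-514/325, -1673/325), (16/13, -63/13), (604/325, -1322/325)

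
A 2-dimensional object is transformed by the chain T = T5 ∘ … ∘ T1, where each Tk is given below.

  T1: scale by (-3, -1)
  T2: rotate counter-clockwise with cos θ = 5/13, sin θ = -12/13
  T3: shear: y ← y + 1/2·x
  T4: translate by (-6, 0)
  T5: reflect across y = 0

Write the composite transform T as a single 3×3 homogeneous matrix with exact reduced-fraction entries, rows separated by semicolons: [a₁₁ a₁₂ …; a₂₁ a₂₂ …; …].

T1 = [-3 0 0; 0 -1 0; 0 0 1]
T2·T1 = [-15/13 -12/13 0; 36/13 -5/13 0; 0 0 1]
T3·…·T1 = [-15/13 -12/13 0; 57/26 -11/13 0; 0 0 1]
T4·…·T1 = [-15/13 -12/13 -6; 57/26 -11/13 0; 0 0 1]
T5·…·T1 = [-15/13 -12/13 -6; -57/26 11/13 0; 0 0 1]

T = [-15/13 -12/13 -6; -57/26 11/13 0; 0 0 1]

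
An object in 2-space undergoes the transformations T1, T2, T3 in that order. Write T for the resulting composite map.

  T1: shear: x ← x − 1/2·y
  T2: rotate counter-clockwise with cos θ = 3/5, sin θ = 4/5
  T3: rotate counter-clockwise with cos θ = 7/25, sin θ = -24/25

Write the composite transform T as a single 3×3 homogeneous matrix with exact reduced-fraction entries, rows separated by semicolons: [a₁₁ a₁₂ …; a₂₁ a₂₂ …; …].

T1 = [1 -1/2 0; 0 1 0; 0 0 1]
T2·T1 = [3/5 -11/10 0; 4/5 1/5 0; 0 0 1]
T3·…·T1 = [117/125 -29/250 0; -44/125 139/125 0; 0 0 1]

T = [117/125 -29/250 0; -44/125 139/125 0; 0 0 1]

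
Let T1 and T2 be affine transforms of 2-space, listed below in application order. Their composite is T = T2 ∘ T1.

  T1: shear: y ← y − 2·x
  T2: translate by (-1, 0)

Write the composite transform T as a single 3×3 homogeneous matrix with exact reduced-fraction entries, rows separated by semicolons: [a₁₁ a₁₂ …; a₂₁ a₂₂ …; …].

T1 = [1 0 0; -2 1 0; 0 0 1]
T2·T1 = [1 0 -1; -2 1 0; 0 0 1]

T = [1 0 -1; -2 1 0; 0 0 1]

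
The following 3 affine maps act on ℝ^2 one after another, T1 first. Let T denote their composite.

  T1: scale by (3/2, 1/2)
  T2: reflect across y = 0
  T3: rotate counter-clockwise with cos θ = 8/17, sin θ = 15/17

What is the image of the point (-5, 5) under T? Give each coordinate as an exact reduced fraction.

T(p) = (-45/34, -265/34)

T1 scale by (3/2, 1/2): (-5, 5) → (-15/2, 5/2)
T2 reflect across y = 0: (-15/2, 5/2) → (-15/2, -5/2)
T3 rotate counter-clockwise with cos θ = 8/17, sin θ = 15/17: (-15/2, -5/2) → (-45/34, -265/34)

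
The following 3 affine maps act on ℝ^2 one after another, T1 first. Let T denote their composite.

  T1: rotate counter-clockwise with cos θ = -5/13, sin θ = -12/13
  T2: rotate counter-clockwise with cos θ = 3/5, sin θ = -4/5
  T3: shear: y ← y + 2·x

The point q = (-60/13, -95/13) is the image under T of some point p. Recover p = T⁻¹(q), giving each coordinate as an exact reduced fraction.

p = (4, -3)

T1 = [-5/13 12/13 0; -12/13 -5/13 0; 0 0 1]
T2·T1 = [-63/65 16/65 0; -16/65 -63/65 0; 0 0 1]
T3·…·T1 = [-63/65 16/65 0; -142/65 -31/65 0; 0 0 1]
det M = 1; M⁻¹ = [-31/65 -16/65 0; 142/65 -63/65 0; 0 0 1]
M⁻¹ · (-60/13, -95/13)ᵀ = (4, -3)ᵀ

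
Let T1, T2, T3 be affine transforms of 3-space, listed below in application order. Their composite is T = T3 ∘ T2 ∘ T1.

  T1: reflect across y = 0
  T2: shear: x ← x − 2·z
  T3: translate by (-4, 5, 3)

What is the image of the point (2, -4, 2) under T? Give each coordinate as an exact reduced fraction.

T1 reflect across y = 0: (2, -4, 2) → (2, 4, 2)
T2 shear: x ← x − 2·z: (2, 4, 2) → (-2, 4, 2)
T3 translate by (-4, 5, 3): (-2, 4, 2) → (-6, 9, 5)

T(p) = (-6, 9, 5)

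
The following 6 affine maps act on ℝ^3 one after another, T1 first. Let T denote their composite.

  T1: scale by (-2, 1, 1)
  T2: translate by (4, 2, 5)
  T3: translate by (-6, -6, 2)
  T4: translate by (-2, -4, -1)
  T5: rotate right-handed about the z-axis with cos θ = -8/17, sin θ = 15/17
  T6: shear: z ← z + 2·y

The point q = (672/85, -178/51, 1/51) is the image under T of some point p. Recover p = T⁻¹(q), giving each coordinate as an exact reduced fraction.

p = (7/5, 8/3, 1)

T1 = [-2 0 0 0; 0 1 0 0; 0 0 1 0; 0 0 0 1]
T2·T1 = [-2 0 0 4; 0 1 0 2; 0 0 1 5; 0 0 0 1]
T3·…·T1 = [-2 0 0 -2; 0 1 0 -4; 0 0 1 7; 0 0 0 1]
T4·…·T1 = [-2 0 0 -4; 0 1 0 -8; 0 0 1 6; 0 0 0 1]
T5·…·T1 = [16/17 -15/17 0 152/17; -30/17 -8/17 0 4/17; 0 0 1 6; 0 0 0 1]
T6·…·T1 = [16/17 -15/17 0 152/17; -30/17 -8/17 0 4/17; -60/17 -16/17 1 110/17; 0 0 0 1]
det M = -2; M⁻¹ = [4/17 -15/34 0 -2; -15/17 -8/17 0 8; 0 -2 1 -6; 0 0 0 1]
M⁻¹ · (672/85, -178/51, 1/51)ᵀ = (7/5, 8/3, 1)ᵀ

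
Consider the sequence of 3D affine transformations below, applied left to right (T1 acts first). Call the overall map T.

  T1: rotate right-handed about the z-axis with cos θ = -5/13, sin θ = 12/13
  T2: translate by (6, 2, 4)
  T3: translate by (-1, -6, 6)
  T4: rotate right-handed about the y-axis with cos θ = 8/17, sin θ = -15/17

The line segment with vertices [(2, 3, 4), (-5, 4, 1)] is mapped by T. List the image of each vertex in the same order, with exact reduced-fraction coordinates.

T1 rotate right-handed about the z-axis with cos θ = -5/13, sin θ = 12/13: (2, 3, 4) → (-46/13, 9/13, 4); (-5, 4, 1) → (-23/13, -80/13, 1)
T2 translate by (6, 2, 4): (-46/13, 9/13, 4) → (32/13, 35/13, 8); (-23/13, -80/13, 1) → (55/13, -54/13, 5)
T3 translate by (-1, -6, 6): (32/13, 35/13, 8) → (19/13, -43/13, 14); (55/13, -54/13, 5) → (42/13, -132/13, 11)
T4 rotate right-handed about the y-axis with cos θ = 8/17, sin θ = -15/17: (19/13, -43/13, 14) → (-2578/221, -43/13, 1741/221); (42/13, -132/13, 11) → (-1809/221, -132/13, 1774/221)

image vertices: (-2578/221, -43/13, 1741/221), (-1809/221, -132/13, 1774/221)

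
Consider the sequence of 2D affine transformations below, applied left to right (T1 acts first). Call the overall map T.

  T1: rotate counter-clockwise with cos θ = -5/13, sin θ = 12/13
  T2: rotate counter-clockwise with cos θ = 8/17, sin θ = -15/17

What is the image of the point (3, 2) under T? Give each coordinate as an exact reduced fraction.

T(p) = (6/17, 61/17)

T1 rotate counter-clockwise with cos θ = -5/13, sin θ = 12/13: (3, 2) → (-3, 2)
T2 rotate counter-clockwise with cos θ = 8/17, sin θ = -15/17: (-3, 2) → (6/17, 61/17)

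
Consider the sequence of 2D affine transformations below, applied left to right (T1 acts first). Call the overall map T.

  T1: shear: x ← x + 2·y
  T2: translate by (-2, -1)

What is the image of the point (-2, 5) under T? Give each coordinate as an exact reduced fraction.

T(p) = (6, 4)

T1 shear: x ← x + 2·y: (-2, 5) → (8, 5)
T2 translate by (-2, -1): (8, 5) → (6, 4)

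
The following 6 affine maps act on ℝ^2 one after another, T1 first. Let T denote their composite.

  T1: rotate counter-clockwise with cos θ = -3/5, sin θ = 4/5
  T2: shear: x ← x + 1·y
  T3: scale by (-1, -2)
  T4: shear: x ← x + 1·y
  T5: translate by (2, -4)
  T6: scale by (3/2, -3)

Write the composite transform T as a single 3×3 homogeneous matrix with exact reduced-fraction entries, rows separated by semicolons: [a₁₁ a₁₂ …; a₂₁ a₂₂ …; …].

T = [-27/10 39/10 3; 24/5 -18/5 12; 0 0 1]

T1 = [-3/5 -4/5 0; 4/5 -3/5 0; 0 0 1]
T2·T1 = [1/5 -7/5 0; 4/5 -3/5 0; 0 0 1]
T3·…·T1 = [-1/5 7/5 0; -8/5 6/5 0; 0 0 1]
T4·…·T1 = [-9/5 13/5 0; -8/5 6/5 0; 0 0 1]
T5·…·T1 = [-9/5 13/5 2; -8/5 6/5 -4; 0 0 1]
T6·…·T1 = [-27/10 39/10 3; 24/5 -18/5 12; 0 0 1]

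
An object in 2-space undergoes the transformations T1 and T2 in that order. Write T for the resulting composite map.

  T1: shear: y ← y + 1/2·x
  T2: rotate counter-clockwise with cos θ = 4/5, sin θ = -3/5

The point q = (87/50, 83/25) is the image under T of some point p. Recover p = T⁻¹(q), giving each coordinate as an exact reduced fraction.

T1 = [1 0 0; 1/2 1 0; 0 0 1]
T2·T1 = [11/10 3/5 0; -1/5 4/5 0; 0 0 1]
det M = 1; M⁻¹ = [4/5 -3/5 0; 1/5 11/10 0; 0 0 1]
M⁻¹ · (87/50, 83/25)ᵀ = (-3/5, 4)ᵀ

p = (-3/5, 4)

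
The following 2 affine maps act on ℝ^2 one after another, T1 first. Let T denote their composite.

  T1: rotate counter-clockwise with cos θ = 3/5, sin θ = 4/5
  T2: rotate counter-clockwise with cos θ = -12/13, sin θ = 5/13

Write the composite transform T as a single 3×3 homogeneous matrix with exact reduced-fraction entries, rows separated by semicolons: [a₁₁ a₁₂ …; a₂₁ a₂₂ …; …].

T = [-56/65 33/65 0; -33/65 -56/65 0; 0 0 1]

T1 = [3/5 -4/5 0; 4/5 3/5 0; 0 0 1]
T2·T1 = [-56/65 33/65 0; -33/65 -56/65 0; 0 0 1]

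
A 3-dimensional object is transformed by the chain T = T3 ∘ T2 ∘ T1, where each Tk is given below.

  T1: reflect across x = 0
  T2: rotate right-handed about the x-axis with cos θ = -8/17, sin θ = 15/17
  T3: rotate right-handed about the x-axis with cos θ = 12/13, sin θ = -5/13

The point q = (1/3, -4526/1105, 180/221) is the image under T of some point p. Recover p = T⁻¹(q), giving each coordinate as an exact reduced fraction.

T1 = [-1 0 0 0; 0 1 0 0; 0 0 1 0; 0 0 0 1]
T2·T1 = [-1 0 0 0; 0 -8/17 -15/17 0; 0 15/17 -8/17 0; 0 0 0 1]
T3·…·T1 = [-1 0 0 0; 0 -21/221 -220/221 0; 0 220/221 -21/221 0; 0 0 0 1]
det M = -1; M⁻¹ = [-1 0 0 0; 0 -21/221 220/221 0; 0 -220/221 -21/221 0; 0 0 0 1]
M⁻¹ · (1/3, -4526/1105, 180/221)ᵀ = (-1/3, 6/5, 4)ᵀ

p = (-1/3, 6/5, 4)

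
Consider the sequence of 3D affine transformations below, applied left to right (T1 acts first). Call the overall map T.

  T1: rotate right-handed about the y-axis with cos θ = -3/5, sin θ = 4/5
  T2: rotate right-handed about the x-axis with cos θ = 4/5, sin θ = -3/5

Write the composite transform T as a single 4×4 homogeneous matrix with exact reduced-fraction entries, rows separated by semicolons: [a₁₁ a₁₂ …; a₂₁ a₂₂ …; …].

T1 = [-3/5 0 4/5 0; 0 1 0 0; -4/5 0 -3/5 0; 0 0 0 1]
T2·T1 = [-3/5 0 4/5 0; -12/25 4/5 -9/25 0; -16/25 -3/5 -12/25 0; 0 0 0 1]

T = [-3/5 0 4/5 0; -12/25 4/5 -9/25 0; -16/25 -3/5 -12/25 0; 0 0 0 1]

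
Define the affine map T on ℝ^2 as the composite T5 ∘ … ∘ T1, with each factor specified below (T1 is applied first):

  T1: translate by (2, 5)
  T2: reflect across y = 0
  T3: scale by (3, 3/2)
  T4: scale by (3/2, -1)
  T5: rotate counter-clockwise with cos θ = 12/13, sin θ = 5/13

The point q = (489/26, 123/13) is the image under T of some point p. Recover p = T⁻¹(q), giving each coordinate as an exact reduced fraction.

p = (8/3, -4)

T1 = [1 0 2; 0 1 5; 0 0 1]
T2·T1 = [1 0 2; 0 -1 -5; 0 0 1]
T3·…·T1 = [3 0 6; 0 -3/2 -15/2; 0 0 1]
T4·…·T1 = [9/2 0 9; 0 3/2 15/2; 0 0 1]
T5·…·T1 = [54/13 -15/26 141/26; 45/26 18/13 135/13; 0 0 1]
det M = 27/4; M⁻¹ = [8/39 10/117 -2; -10/39 8/13 -5; 0 0 1]
M⁻¹ · (489/26, 123/13)ᵀ = (8/3, -4)ᵀ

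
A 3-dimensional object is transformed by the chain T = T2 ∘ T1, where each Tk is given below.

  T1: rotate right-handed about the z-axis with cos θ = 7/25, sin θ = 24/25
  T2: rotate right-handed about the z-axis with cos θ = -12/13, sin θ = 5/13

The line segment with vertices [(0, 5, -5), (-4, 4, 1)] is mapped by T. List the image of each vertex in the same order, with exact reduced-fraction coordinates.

T1 rotate right-handed about the z-axis with cos θ = 7/25, sin θ = 24/25: (0, 5, -5) → (-24/5, 7/5, -5); (-4, 4, 1) → (-124/25, -68/25, 1)
T2 rotate right-handed about the z-axis with cos θ = -12/13, sin θ = 5/13: (-24/5, 7/5, -5) → (253/65, -204/65, -5); (-124/25, -68/25, 1) → (1828/325, 196/325, 1)

image vertices: (253/65, -204/65, -5), (1828/325, 196/325, 1)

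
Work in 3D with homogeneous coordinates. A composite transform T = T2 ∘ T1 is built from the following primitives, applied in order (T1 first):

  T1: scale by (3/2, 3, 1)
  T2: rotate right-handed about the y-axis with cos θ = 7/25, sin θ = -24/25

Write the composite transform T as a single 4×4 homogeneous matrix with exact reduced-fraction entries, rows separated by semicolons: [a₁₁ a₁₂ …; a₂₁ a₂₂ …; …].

T1 = [3/2 0 0 0; 0 3 0 0; 0 0 1 0; 0 0 0 1]
T2·T1 = [21/50 0 -24/25 0; 0 3 0 0; 36/25 0 7/25 0; 0 0 0 1]

T = [21/50 0 -24/25 0; 0 3 0 0; 36/25 0 7/25 0; 0 0 0 1]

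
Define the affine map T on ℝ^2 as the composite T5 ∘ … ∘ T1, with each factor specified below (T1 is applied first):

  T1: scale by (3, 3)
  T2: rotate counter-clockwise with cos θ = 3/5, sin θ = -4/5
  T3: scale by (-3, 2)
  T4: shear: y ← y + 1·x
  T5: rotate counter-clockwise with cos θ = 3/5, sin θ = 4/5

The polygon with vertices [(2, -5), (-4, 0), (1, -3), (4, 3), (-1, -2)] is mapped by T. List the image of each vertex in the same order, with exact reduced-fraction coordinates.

T1 scale by (3, 3): (2, -5) → (6, -15); (-4, 0) → (-12, 0); (1, -3) → (3, -9); (4, 3) → (12, 9); (-1, -2) → (-3, -6)
T2 rotate counter-clockwise with cos θ = 3/5, sin θ = -4/5: (6, -15) → (-42/5, -69/5); (-12, 0) → (-36/5, 48/5); (3, -9) → (-27/5, -39/5); (12, 9) → (72/5, -21/5); (-3, -6) → (-33/5, -6/5)
T3 scale by (-3, 2): (-42/5, -69/5) → (126/5, -138/5); (-36/5, 48/5) → (108/5, 96/5); (-27/5, -39/5) → (81/5, -78/5); (72/5, -21/5) → (-216/5, -42/5); (-33/5, -6/5) → (99/5, -12/5)
T4 shear: y ← y + 1·x: (126/5, -138/5) → (126/5, -12/5); (108/5, 96/5) → (108/5, 204/5); (81/5, -78/5) → (81/5, 3/5); (-216/5, -42/5) → (-216/5, -258/5); (99/5, -12/5) → (99/5, 87/5)
T5 rotate counter-clockwise with cos θ = 3/5, sin θ = 4/5: (126/5, -12/5) → (426/25, 468/25); (108/5, 204/5) → (-492/25, 1044/25); (81/5, 3/5) → (231/25, 333/25); (-216/5, -258/5) → (384/25, -1638/25); (99/5, 87/5) → (-51/25, 657/25)

image vertices: (426/25, 468/25), (-492/25, 1044/25), (231/25, 333/25), (384/25, -1638/25), (-51/25, 657/25)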